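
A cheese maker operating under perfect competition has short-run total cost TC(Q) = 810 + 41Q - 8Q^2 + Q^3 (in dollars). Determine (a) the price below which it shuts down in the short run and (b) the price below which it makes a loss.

AVC = 41 - 8Q + Q^2; minimized at Q = 4, giving min AVC = $25. That is the shutdown price.
ATC = 810/Q + 41 - 8Q + Q^2. Setting dATC/dQ = −810/Q^2 − 8 + 2Q = 0 gives Q = 9 (since 2·9^3 − 8·9^2 = 810).
min ATC = 810/9 + 41 − 8·9 + 9^2 = $140. That is the break-even price.
For $25 ≤ P < $140 the firm produces at a loss; below $25 it shuts down.

Shutdown price = $25; break-even price = $140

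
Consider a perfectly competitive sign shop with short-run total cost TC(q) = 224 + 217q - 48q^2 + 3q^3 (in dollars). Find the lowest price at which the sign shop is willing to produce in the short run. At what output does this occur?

$25 per unit, at q = 8

Short-run supply begins at min AVC. From VC = 217q - 48q^2 + 3q^3, AVC = 217 - 48q + 3q^2.
At the minimum of AVC, MC = AVC. MC = 217 - 96q + 9q^2; setting MC = AVC gives 6q^2 - 48q = 0, so q = 8. min AVC = 25.
The firm shuts down for any P below $25.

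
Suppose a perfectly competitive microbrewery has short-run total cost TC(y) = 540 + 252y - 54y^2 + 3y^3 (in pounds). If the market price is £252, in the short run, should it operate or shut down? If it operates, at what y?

Variable cost is VC = 252y - 54y^2 + 3y^3, so AVC = VC/y = 252 - 54y + 3y^2 and MC = dTC/dy = 252 - 108y + 9y^2.
AVC is minimized where dAVC/dy = -54 + 6y = 0, at y = 9; min AVC = 252 - 54·9 + 3·9^2 = £9.
Because £252 ≥ £9, revenue can cover variable cost; the firm operates.
P = MC gives -108y + 9y^2 = 0, with roots 0 and 12. Take the larger (rising MC): y* = 12.
Check: AVC at y = 12 is £36 ≤ P, so revenue covers variable cost.
Profit = P·y − TC = 252·12 − 972 = £2052.

Produce at y = 12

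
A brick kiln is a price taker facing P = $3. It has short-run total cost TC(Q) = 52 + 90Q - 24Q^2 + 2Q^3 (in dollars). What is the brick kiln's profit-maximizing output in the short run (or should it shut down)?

Variable cost is VC = 90Q - 24Q^2 + 2Q^3, so AVC = VC/Q = 90 - 24Q + 2Q^2 and MC = dTC/dQ = 90 - 48Q + 6Q^2.
AVC is minimized where dAVC/dQ = -24 + 4Q = 0, at Q = 6; min AVC = 90 - 24·6 + 2·6^2 = $18.
Since P = $3 < min AVC = $18, price fails to cover variable cost at any output.
Shutting down limits the loss to fixed cost, $52.

Shut down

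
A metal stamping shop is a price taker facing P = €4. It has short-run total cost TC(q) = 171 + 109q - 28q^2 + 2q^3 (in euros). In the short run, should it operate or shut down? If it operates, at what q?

Variable cost is VC = 109q - 28q^2 + 2q^3, so AVC = VC/q = 109 - 28q + 2q^2 and MC = dTC/dq = 109 - 56q + 6q^2.
AVC hits its minimum where MC = AVC, at q = 7, giving min AVC = 109 - 28·7 + 2·7^2 = €11.
Since P = €4 < min AVC = €11, price fails to cover variable cost at any output.
The firm minimizes its loss by shutting down and losing only its fixed cost of €171.

Shut down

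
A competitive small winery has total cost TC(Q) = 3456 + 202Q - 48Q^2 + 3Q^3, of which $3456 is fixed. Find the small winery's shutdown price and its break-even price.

Shutdown price = $10; break-even price = $346

Shutdown price = min AVC. AVC = 202 - 48Q + 3Q^2, with vertex at Q = 8 and minimum $10.
ATC = 3456/Q + 202 - 48Q + 3Q^2. Setting dATC/dQ = −3456/Q^2 − 48 + 6Q = 0 gives Q = 12 (since 6·12^3 − 48·12^2 = 3456).
min ATC = 3456/12 + 202 − 48·12 + 3·12^2 = $346. That is the break-even price.
Between these two prices the firm operates at a loss; above $346 it earns a profit.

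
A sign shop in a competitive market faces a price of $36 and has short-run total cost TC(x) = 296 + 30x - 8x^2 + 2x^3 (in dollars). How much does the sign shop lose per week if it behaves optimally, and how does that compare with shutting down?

AVC = 30 - 8x + 2x^2; min AVC = $22 at x = 2. Since P = $36 ≥ min AVC, the firm produces.
MC = 30 - 16x + 6x^2. Setting P = MC and taking the root on the rising branch gives x* = 3.
TR = 36·3 = 108. TC = 296 + 72 = 368. Profit = 108 − 368 = -$260.
Shutting down would mean losing the fixed cost of $296, so operating at a loss of $260 is better by $36.

Profit = -$260 at x = 3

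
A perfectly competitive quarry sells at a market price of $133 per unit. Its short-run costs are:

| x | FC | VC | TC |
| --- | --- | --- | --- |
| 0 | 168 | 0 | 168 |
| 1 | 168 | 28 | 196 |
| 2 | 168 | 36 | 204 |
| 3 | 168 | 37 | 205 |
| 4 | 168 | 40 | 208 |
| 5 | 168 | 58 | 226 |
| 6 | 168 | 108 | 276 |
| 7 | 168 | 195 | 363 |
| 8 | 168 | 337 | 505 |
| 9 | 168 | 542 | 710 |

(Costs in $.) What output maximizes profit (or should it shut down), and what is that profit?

x = 7; profit = $568

Profit at each row (π = 133x − TC): x=0: -168; x=1: -63; x=2: 62; x=3: 194; x=4: 324; x=5: 439; x=6: 522; x=7: 568; x=8: 559; x=9: 487.
Profit is maximized at x = 7. AVC there is 195/7 = $27.86 ≤ P, so producing beats shutting down (which would give -$168).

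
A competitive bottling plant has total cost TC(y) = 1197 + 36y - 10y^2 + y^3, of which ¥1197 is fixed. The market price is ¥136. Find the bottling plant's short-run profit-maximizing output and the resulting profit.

AVC = 36 - 10y + y^2 has its minimum ¥11 at y = 5; price ¥136 clears that bar, so the firm operates.
MC = 36 - 20y + 3y^2. Setting P = MC and taking the root on the rising branch gives y* = 10.
TR = 136·10 = 1360. TC = 1197 + 360 = 1557. Profit = 1360 − 1557 = -¥197.
Shutting down would mean losing the fixed cost of ¥1197, so operating at a loss of ¥197 is better by ¥1000.

Profit = -¥197 at y = 10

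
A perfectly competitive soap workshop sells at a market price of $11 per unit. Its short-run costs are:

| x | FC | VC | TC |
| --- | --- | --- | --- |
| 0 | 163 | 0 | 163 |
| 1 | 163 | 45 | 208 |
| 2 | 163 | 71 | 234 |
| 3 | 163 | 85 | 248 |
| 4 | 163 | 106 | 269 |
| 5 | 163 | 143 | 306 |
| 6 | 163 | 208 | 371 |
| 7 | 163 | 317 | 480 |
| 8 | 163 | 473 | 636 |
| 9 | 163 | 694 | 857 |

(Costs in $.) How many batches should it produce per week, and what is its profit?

x = 0 (shut down); profit = -$163

Profit at each row (π = 11x − TC): x=0: -163; x=1: -197; x=2: -212; x=3: -215; x=4: -225; x=5: -251; x=6: -305; x=7: -403; x=8: -548; x=9: -758.
Profit is highest at x = 0. Equivalently, the lowest AVC in the table is 106/4 ≈ $26.50 at x = 4, and P = $11 falls below it — price never covers variable cost, so the firm shuts down and loses only its fixed cost.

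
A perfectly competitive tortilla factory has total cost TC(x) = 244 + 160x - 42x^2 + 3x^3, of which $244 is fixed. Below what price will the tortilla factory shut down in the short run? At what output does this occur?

The shutdown price is the minimum of AVC. VC = 160x - 42x^2 + 3x^3, so AVC = 160 - 42x + 3x^2.
At the minimum of AVC, MC = AVC. MC = 160 - 84x + 9x^2; setting MC = AVC gives 6x^2 - 42x = 0, so x = 7. min AVC = 13.
So the shutdown price is $13.

$13 per unit, at x = 7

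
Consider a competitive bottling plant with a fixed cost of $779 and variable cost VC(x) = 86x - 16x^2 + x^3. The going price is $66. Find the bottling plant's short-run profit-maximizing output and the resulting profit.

AVC = 86 - 16x + x^2; min AVC = $22 at x = 8. Since P = $66 ≥ min AVC, the firm produces.
With MC = 86 - 32x + 3x^2, P = MC on the upward-sloping part at x* = 10.
TR = 66·10 = 660. TC = 779 + 260 = 1039. Profit = 660 − 1039 = -$379.
That loss of $379 beats the $779 the firm would lose by shutting down; producing recovers $400 of fixed cost.

Profit = -$379 at x = 10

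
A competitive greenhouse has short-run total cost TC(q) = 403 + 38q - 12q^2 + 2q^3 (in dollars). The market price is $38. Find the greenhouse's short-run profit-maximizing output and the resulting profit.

Profit = -$339 at q = 4

AVC = 38 - 12q + 2q^2; min AVC = $20 at q = 3. Since P = $38 ≥ min AVC, the firm produces.
MC = 38 - 24q + 6q^2. Setting P = MC and taking the root on the rising branch gives q* = 4.
TR = 38·4 = 152. TC = 403 + 88 = 491. Profit = 152 − 491 = -$339.
By producing, the firm covers all variable cost plus $64 of fixed cost; shutting down would lose the full $403.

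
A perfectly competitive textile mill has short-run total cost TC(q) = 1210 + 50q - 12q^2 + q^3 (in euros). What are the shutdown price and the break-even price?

AVC = 50 - 12q + q^2; minimized at q = 6, giving min AVC = €14. That is the shutdown price.
ATC = 1210/q + 50 - 12q + q^2. Setting dATC/dq = −1210/q^2 − 12 + 2q = 0 gives q = 11 (since 2·11^3 − 12·11^2 = 1210).
min ATC = 1210/11 + 50 − 12·11 + 11^2 = €149. That is the break-even price.
Between these two prices the firm operates at a loss; above €149 it earns a profit.

Shutdown price = €14; break-even price = €149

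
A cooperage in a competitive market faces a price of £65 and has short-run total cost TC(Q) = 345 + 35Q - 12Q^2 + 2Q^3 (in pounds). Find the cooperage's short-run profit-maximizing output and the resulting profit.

AVC = 35 - 12Q + 2Q^2 has its minimum £17 at Q = 3; price £65 clears that bar, so the firm operates.
With MC = 35 - 24Q + 6Q^2, P = MC on the upward-sloping part at Q* = 5.
TR = 65·5 = 325. TC = 345 + 125 = 470. Profit = 325 − 470 = -£145.
Shutting down would mean losing the fixed cost of £345, so operating at a loss of £145 is better by £200.

Profit = -£145 at Q = 5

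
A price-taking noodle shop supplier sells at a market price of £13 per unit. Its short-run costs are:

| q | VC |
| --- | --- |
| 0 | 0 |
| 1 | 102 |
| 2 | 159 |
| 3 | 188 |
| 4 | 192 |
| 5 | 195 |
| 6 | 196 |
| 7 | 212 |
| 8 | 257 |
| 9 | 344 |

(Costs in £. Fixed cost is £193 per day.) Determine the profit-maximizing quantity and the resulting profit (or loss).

Compute π = P·q − TC at each output: q=0: -193; q=1: -282; q=2: -326; q=3: -342; q=4: -333; q=5: -323; q=6: -311; q=7: -314; q=8: -346; q=9: -420.
Profit is highest at q = 0. Equivalently, the lowest AVC in the table is 212/7 ≈ £30.29 at q = 7, and P = £13 falls below it — price never covers variable cost, so the firm shuts down and loses only its fixed cost.

q = 0 (shut down); profit = -£193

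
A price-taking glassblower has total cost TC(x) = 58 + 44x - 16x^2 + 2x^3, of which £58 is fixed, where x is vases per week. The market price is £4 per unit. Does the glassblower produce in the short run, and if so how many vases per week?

Strip out fixed cost: VC = 44x - 16x^2 + 2x^3. Then AVC = 44 - 16x + 2x^2 and MC = 44 - 32x + 6x^2.
AVC hits its minimum where MC = AVC, at x = 4, giving min AVC = 44 - 16·4 + 2·4^2 = £12.
With P < min AVC (£4 < £12), every unit sold adds to the loss.
Best response: produce nothing and absorb the £58 fixed cost.

Shut down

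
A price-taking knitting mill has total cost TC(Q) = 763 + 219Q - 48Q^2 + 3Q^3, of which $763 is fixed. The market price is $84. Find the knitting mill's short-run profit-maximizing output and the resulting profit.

Profit = -$277 at Q = 9

AVC = 219 - 48Q + 3Q^2 has its minimum $27 at Q = 8; price $84 clears that bar, so the firm operates.
With MC = 219 - 96Q + 9Q^2, P = MC on the upward-sloping part at Q* = 9.
TR = 84·9 = 756. TC = 763 + 270 = 1033. Profit = 756 − 1033 = -$277.
Shutting down would mean losing the fixed cost of $763, so operating at a loss of $277 is better by $486.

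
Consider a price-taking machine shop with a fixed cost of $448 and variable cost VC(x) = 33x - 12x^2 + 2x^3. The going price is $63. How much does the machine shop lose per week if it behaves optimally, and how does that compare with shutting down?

AVC = 33 - 12x + 2x^2 has its minimum $15 at x = 3; price $63 clears that bar, so the firm operates.
With MC = 33 - 24x + 6x^2, P = MC on the upward-sloping part at x* = 5.
TR = 63·5 = 315. TC = 448 + 115 = 563. Profit = 315 − 563 = -$248.
Shutting down would mean losing the fixed cost of $448, so operating at a loss of $248 is better by $200.

Profit = -$248 at x = 5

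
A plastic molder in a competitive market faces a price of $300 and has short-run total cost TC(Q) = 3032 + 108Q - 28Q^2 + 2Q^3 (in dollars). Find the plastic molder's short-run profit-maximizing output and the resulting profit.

Profit = -$152 at Q = 12

AVC = 108 - 28Q + 2Q^2; min AVC = $10 at Q = 7. Since P = $300 ≥ min AVC, the firm produces.
With MC = 108 - 56Q + 6Q^2, P = MC on the upward-sloping part at Q* = 12.
TR = 300·12 = 3600. TC = 3032 + 720 = 3752. Profit = 3600 − 3752 = -$152.
That loss of $152 beats the $3032 the firm would lose by shutting down; producing recovers $2880 of fixed cost.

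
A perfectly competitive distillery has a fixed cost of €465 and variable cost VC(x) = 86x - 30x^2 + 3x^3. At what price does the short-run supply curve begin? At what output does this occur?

€11 per unit, at x = 5

Short-run supply begins at min AVC. From VC = 86x - 30x^2 + 3x^3, AVC = 86 - 30x + 3x^2.
dAVC/dx = -30 + 6x = 0 gives x = 5. min AVC = 86 - 30·5 + 3·5^2 = 11.
So the shutdown price is €11.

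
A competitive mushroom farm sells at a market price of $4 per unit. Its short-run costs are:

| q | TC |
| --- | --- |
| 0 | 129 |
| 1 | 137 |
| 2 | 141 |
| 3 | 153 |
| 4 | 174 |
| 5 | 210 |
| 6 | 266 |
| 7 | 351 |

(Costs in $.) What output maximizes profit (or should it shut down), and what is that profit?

q = 0 (shut down); profit = -$129

Compute π = P·q − TC at each output: q=0: -129; q=1: -133; q=2: -133; q=3: -141; q=4: -158; q=5: -190; q=6: -242; q=7: -323.
Profit is highest at q = 0. Equivalently, the lowest AVC in the table is 12/2 ≈ $6 at q = 2, and P = $4 falls below it — price never covers variable cost, so the firm shuts down and loses only its fixed cost.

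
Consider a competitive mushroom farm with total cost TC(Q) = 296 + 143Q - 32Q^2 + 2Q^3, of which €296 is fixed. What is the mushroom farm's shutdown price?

€15 per unit

The firm shuts down when price falls below the minimum of average variable cost. AVC = VC/Q = 143 - 32Q + 2Q^2.
At the minimum of AVC, MC = AVC. MC = 143 - 64Q + 6Q^2; setting MC = AVC gives 4Q^2 - 32Q = 0, so Q = 8. min AVC = 15.
The firm shuts down for any P below €15.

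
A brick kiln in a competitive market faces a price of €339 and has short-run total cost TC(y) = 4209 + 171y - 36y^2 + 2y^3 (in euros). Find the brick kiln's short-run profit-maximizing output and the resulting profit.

Profit = -€289 at y = 14

AVC = 171 - 36y + 2y^2 has its minimum €9 at y = 9; price €339 clears that bar, so the firm operates.
With MC = 171 - 72y + 6y^2, P = MC on the upward-sloping part at y* = 14.
TR = 339·14 = 4746. TC = 4209 + 826 = 5035. Profit = 4746 − 5035 = -€289.
Shutting down would mean losing the fixed cost of €4209, so operating at a loss of €289 is better by €3920.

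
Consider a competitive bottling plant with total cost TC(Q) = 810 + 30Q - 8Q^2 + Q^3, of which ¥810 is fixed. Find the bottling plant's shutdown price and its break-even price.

Shutdown price = ¥14; break-even price = ¥129

AVC = 30 - 8Q + Q^2; minimized at Q = 4, giving min AVC = ¥14. That is the shutdown price.
ATC = 810/Q + 30 - 8Q + Q^2. Setting dATC/dQ = −810/Q^2 − 8 + 2Q = 0 gives Q = 9 (since 2·9^3 − 8·9^2 = 810).
min ATC = 810/9 + 30 − 8·9 + 9^2 = ¥129. That is the break-even price.
For ¥14 ≤ P < ¥129 the firm produces at a loss; below ¥14 it shuts down.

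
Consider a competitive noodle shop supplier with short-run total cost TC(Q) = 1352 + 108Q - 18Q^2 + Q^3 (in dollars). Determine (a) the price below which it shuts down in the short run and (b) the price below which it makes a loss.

Shutdown price = min AVC. AVC = 108 - 18Q + Q^2, with vertex at Q = 9 and minimum $27.
ATC = 1352/Q + 108 - 18Q + Q^2. Setting dATC/dQ = −1352/Q^2 − 18 + 2Q = 0 gives Q = 13 (since 2·13^3 − 18·13^2 = 1352).
min ATC = 1352/13 + 108 − 18·13 + 13^2 = $147. That is the break-even price.
Between these two prices the firm operates at a loss; above $147 it earns a profit.

Shutdown price = $27; break-even price = $147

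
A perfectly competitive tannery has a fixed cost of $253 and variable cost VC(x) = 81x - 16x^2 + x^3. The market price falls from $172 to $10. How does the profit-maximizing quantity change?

Output falls from 13 to 0 (the firm shuts down)

MC = 81 - 32x + 3x^2; the shutdown threshold is min AVC = $17 (at x = 8).
With P = $172 above the shutdown price, P = MC gives x = 13.
At P = $10 < min AVC = $17, price no longer covers variable cost at any output, so the firm shuts down: x = 0.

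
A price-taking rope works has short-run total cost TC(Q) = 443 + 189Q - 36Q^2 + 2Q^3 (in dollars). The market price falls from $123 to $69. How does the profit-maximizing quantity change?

Output falls from 11 to 10

AVC = 189 - 36Q + 2Q^2, minimized at Q = 9 where min AVC = $27. MC = 189 - 72Q + 6Q^2.
With P = $123 above the shutdown price, P = MC gives Q = 11.
At P = $69 ≥ min AVC, set P = MC: Q = 10. The firm stays open but cuts output.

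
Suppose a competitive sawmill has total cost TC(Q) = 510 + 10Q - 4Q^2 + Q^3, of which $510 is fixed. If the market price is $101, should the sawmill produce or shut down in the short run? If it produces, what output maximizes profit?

From TC, MC = TC'(Q) = 10 - 8Q + 3Q^2 and AVC = VC/Q = 10 - 4Q + Q^2.
AVC hits its minimum where MC = AVC, at Q = 2, giving min AVC = 10 - 4·2 + 2^2 = $6.
Because $101 ≥ $6, revenue can cover variable cost; the firm operates.
P = MC gives -91 - 8Q + 3Q^2 = 0, with roots -13/3 and 7. Take the larger (rising MC): Q* = 7.
Check: AVC at Q = 7 is $31 ≤ P, so revenue covers variable cost.
Profit = P·Q − TC = 101·7 − 727 = -$20, a loss, but smaller than the $510 fixed cost the firm would lose by shutting down.

Produce at Q = 7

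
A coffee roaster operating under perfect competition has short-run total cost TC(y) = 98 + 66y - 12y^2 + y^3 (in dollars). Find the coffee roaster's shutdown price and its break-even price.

AVC = 66 - 12y + y^2; minimized at y = 6, giving min AVC = $30. That is the shutdown price.
ATC = 98/y + 66 - 12y + y^2. Setting dATC/dy = −98/y^2 − 12 + 2y = 0 gives y = 7 (since 2·7^3 − 12·7^2 = 98).
min ATC = 98/7 + 66 − 12·7 + 7^2 = $45. That is the break-even price.
For $30 ≤ P < $45 the firm produces at a loss; below $30 it shuts down.

Shutdown price = $30; break-even price = $45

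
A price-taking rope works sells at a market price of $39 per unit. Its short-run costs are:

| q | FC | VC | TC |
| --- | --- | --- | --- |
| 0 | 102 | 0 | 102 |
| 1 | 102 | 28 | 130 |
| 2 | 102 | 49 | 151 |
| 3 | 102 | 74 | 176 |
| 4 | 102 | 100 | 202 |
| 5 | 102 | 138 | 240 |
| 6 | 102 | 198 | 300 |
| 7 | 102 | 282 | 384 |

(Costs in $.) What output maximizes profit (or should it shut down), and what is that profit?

Tabulate TR − TC: q=0: -102; q=1: -91; q=2: -73; q=3: -59; q=4: -46; q=5: -45; q=6: -66; q=7: -111.
Profit is maximized at q = 5. AVC there is 138/5 = $27.60 ≤ P, so producing beats shutting down (which would give -$102).

q = 5; profit = -$45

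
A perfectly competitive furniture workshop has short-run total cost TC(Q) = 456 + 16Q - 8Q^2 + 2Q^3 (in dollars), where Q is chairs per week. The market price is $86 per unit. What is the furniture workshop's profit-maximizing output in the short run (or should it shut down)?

Produce at Q = 5

Strip out fixed cost: VC = 16Q - 8Q^2 + 2Q^3. Then AVC = 16 - 8Q + 2Q^2 and MC = 16 - 16Q + 6Q^2.
AVC hits its minimum where MC = AVC, at Q = 2, giving min AVC = 16 - 8·2 + 2·2^2 = $8.
Since P = $86 ≥ min AVC = $8, price covers variable cost and the firm should produce.
Set P = MC: 86 = 16 - 16Q + 6Q^2 → -70 - 16Q + 6Q^2 = 0. The roots are Q = -7/3 and Q = 5; the profit-maximizing output is on the rising part of MC, so Q* = 5.
Check: AVC at Q = 5 is $26 ≤ P, so revenue covers variable cost.
Profit = P·Q − TC = 86·5 − 586 = -$156, a loss, but smaller than the $456 fixed cost the firm would lose by shutting down.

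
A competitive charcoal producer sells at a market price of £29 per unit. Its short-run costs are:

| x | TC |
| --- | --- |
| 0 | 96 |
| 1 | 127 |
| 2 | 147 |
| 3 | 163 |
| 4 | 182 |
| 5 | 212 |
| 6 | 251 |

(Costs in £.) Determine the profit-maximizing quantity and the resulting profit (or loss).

Profit at each row (π = 29x − TC): x=0: -96; x=1: -98; x=2: -89; x=3: -76; x=4: -66; x=5: -67; x=6: -77.
Profit is maximized at x = 4. AVC there is 86/4 = £21.50 ≤ P, so producing beats shutting down (which would give -£96).

x = 4; profit = -£66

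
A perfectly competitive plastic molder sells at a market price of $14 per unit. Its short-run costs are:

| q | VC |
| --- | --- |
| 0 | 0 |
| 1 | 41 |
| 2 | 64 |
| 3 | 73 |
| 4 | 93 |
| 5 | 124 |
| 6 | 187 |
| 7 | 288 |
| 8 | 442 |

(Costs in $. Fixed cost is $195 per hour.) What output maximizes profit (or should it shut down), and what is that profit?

q = 0 (shut down); profit = -$195

Profit at each row (π = 14q − TC): q=0: -195; q=1: -222; q=2: -231; q=3: -226; q=4: -232; q=5: -249; q=6: -298; q=7: -385; q=8: -525.
Profit is highest at q = 0. Equivalently, the lowest AVC in the table is 93/4 ≈ $23.25 at q = 4, and P = $14 falls below it — price never covers variable cost, so the firm shuts down and loses only its fixed cost.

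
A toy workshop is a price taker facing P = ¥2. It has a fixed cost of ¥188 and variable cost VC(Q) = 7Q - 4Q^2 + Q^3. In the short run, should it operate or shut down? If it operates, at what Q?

Shut down

Strip out fixed cost: VC = 7Q - 4Q^2 + Q^3. Then AVC = 7 - 4Q + Q^2 and MC = 7 - 8Q + 3Q^2.
AVC hits its minimum where MC = AVC, at Q = 2, giving min AVC = 7 - 4·2 + 2^2 = ¥3.
With P < min AVC (¥2 < ¥3), every unit sold adds to the loss.
Shutting down limits the loss to fixed cost, ¥188.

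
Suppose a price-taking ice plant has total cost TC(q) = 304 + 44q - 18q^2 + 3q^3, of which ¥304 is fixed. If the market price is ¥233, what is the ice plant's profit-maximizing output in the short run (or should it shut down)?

Strip out fixed cost: VC = 44q - 18q^2 + 3q^3. Then AVC = 44 - 18q + 3q^2 and MC = 44 - 36q + 9q^2.
AVC hits its minimum where MC = AVC, at q = 3, giving min AVC = 44 - 18·3 + 3·3^2 = ¥17.
Since P = ¥233 ≥ min AVC = ¥17, price covers variable cost and the firm should produce.
P = MC gives -189 - 36q + 9q^2 = 0, with roots -3 and 7. Take the larger (rising MC): q* = 7.
Check: AVC at q = 7 is ¥65 ≤ P, so revenue covers variable cost.
Profit = P·q − TC = 233·7 − 759 = ¥872.

Produce at q = 7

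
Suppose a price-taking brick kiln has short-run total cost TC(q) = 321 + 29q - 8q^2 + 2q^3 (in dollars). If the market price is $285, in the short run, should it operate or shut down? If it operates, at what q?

Produce at q = 8

Variable cost is VC = 29q - 8q^2 + 2q^3, so AVC = VC/q = 29 - 8q + 2q^2 and MC = dTC/dq = 29 - 16q + 6q^2.
AVC hits its minimum where MC = AVC, at q = 2, giving min AVC = 29 - 8·2 + 2·2^2 = $21.
P = $285 exceeds min AVC = $21, so the firm stays open.
P = MC gives -256 - 16q + 6q^2 = 0, with roots -16/3 and 8. Take the larger (rising MC): q* = 8.
Check: AVC at q = 8 is $93 ≤ P, so revenue covers variable cost.
Profit = P·q − TC = 285·8 − 1065 = $1215.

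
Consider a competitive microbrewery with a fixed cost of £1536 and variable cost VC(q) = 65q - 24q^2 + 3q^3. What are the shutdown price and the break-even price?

Shutdown price = £17; break-even price = £257

AVC = 65 - 24q + 3q^2; minimized at q = 4, giving min AVC = £17. That is the shutdown price.
ATC = 1536/q + 65 - 24q + 3q^2. Setting dATC/dq = −1536/q^2 − 24 + 6q = 0 gives q = 8 (since 6·8^3 − 24·8^2 = 1536).
min ATC = 1536/8 + 65 − 24·8 + 3·8^2 = £257. That is the break-even price.
Between these two prices the firm operates at a loss; above £257 it earns a profit.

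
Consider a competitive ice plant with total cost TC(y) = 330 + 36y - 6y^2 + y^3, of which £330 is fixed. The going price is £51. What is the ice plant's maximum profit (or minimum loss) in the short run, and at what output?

AVC = 36 - 6y + y^2 has its minimum £27 at y = 3; price £51 clears that bar, so the firm operates.
With MC = 36 - 12y + 3y^2, P = MC on the upward-sloping part at y* = 5.
TR = 51·5 = 255. TC = 330 + 155 = 485. Profit = 255 − 485 = -£230.
By producing, the firm covers all variable cost plus £100 of fixed cost; shutting down would lose the full £330.

Profit = -£230 at y = 5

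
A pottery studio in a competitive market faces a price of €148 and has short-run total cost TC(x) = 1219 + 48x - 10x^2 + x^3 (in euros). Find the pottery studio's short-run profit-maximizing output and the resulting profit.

AVC = 48 - 10x + x^2 has its minimum €23 at x = 5; price €148 clears that bar, so the firm operates.
With MC = 48 - 20x + 3x^2, P = MC on the upward-sloping part at x* = 10.
TR = 148·10 = 1480. TC = 1219 + 480 = 1699. Profit = 1480 − 1699 = -€219.
That loss of €219 beats the €1219 the firm would lose by shutting down; producing recovers €1000 of fixed cost.

Profit = -€219 at x = 10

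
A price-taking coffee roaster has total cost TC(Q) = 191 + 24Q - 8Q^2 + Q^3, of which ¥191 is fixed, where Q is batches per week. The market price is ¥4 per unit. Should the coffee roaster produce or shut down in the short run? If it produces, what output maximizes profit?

Shut down

Strip out fixed cost: VC = 24Q - 8Q^2 + Q^3. Then AVC = 24 - 8Q + Q^2 and MC = 24 - 16Q + 3Q^2.
AVC is minimized where dAVC/dQ = -8 + 2Q = 0, at Q = 4; min AVC = 24 - 8·4 + 4^2 = ¥8.
Since P = ¥4 < min AVC = ¥8, price fails to cover variable cost at any output.
The firm minimizes its loss by shutting down and losing only its fixed cost of ¥191.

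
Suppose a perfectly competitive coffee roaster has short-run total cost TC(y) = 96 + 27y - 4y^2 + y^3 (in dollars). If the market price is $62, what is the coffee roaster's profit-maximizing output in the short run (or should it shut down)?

Produce at y = 5

Strip out fixed cost: VC = 27y - 4y^2 + y^3. Then AVC = 27 - 4y + y^2 and MC = 27 - 8y + 3y^2.
AVC hits its minimum where MC = AVC, at y = 2, giving min AVC = 27 - 4·2 + 2^2 = $23.
P = $62 exceeds min AVC = $23, so the firm stays open.
Set P = MC: 62 = 27 - 8y + 3y^2 → -35 - 8y + 3y^2 = 0. The roots are y = -7/3 and y = 5; the profit-maximizing output is on the rising part of MC, so y* = 5.
Check: AVC at y = 5 is $32 ≤ P, so revenue covers variable cost.
Profit = P·y − TC = 62·5 − 256 = $54.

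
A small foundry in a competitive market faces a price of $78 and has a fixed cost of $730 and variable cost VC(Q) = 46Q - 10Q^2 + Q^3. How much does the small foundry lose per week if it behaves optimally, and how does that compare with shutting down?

AVC = 46 - 10Q + Q^2; min AVC = $21 at Q = 5. Since P = $78 ≥ min AVC, the firm produces.
With MC = 46 - 20Q + 3Q^2, P = MC on the upward-sloping part at Q* = 8.
TR = 78·8 = 624. TC = 730 + 240 = 970. Profit = 624 − 970 = -$346.
By producing, the firm covers all variable cost plus $384 of fixed cost; shutting down would lose the full $730.

Profit = -$346 at Q = 8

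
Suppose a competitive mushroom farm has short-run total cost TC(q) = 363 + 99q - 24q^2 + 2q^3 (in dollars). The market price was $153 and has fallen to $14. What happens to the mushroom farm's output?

AVC = 99 - 24q + 2q^2, minimized at q = 6 where min AVC = $27. MC = 99 - 48q + 6q^2.
At P = $153 ≥ min AVC, set P = MC on the rising branch: q = 9.
At P = $14 < min AVC = $27, price no longer covers variable cost at any output, so the firm shuts down: q = 0.

Output falls from 9 to 0 (the firm shuts down)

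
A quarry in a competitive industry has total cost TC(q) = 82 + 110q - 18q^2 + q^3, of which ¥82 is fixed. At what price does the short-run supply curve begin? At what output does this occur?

¥29 per unit, at q = 9

The shutdown price is the minimum of AVC. VC = 110q - 18q^2 + q^3, so AVC = 110 - 18q + q^2.
At the minimum of AVC, MC = AVC. MC = 110 - 36q + 3q^2; setting MC = AVC gives 2q^2 - 18q = 0, so q = 9. min AVC = 29.
So the shutdown price is ¥29.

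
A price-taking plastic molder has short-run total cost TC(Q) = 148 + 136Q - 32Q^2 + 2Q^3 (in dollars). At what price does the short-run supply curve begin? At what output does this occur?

The firm shuts down when price falls below the minimum of average variable cost. AVC = VC/Q = 136 - 32Q + 2Q^2.
dAVC/dQ = -32 + 4Q = 0 gives Q = 8. min AVC = 136 - 32·8 + 2·8^2 = 8.
So the shutdown price is $8.

$8 per unit, at Q = 8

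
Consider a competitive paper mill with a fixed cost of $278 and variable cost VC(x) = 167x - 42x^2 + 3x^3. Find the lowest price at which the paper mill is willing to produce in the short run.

$20 per unit

Short-run supply begins at min AVC. From VC = 167x - 42x^2 + 3x^3, AVC = 167 - 42x + 3x^2.
At the minimum of AVC, MC = AVC. MC = 167 - 84x + 9x^2; setting MC = AVC gives 6x^2 - 42x = 0, so x = 7. min AVC = 20.
So the shutdown price is $20.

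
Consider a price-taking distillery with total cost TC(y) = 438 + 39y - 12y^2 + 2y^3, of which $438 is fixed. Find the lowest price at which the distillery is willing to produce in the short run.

Short-run supply begins at min AVC. From VC = 39y - 12y^2 + 2y^3, AVC = 39 - 12y + 2y^2.
At the minimum of AVC, MC = AVC. MC = 39 - 24y + 6y^2; setting MC = AVC gives 4y^2 - 12y = 0, so y = 3. min AVC = 21.
So the shutdown price is $21.

$21 per unit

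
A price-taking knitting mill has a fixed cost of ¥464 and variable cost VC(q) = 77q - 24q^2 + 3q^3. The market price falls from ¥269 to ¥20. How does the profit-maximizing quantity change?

MC = 77 - 48q + 9q^2; the shutdown threshold is min AVC = ¥29 (at q = 4).
With P = ¥269 above the shutdown price, P = MC gives q = 8.
At P = ¥20 < min AVC = ¥29, price no longer covers variable cost at any output, so the firm shuts down: q = 0.

Output falls from 8 to 0 (the firm shuts down)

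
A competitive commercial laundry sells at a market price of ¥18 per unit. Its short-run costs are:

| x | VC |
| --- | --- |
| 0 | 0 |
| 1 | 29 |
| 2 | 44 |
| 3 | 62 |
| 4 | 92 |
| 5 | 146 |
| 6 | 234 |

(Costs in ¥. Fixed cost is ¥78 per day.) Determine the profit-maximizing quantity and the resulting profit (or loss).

x = 0 (shut down); profit = -¥78

Compute π = P·x − TC at each output: x=0: -78; x=1: -89; x=2: -86; x=3: -86; x=4: -98; x=5: -134; x=6: -204.
Profit is highest at x = 0. Equivalently, the lowest AVC in the table is 62/3 ≈ ¥20.67 at x = 3, and P = ¥18 falls below it — price never covers variable cost, so the firm shuts down and loses only its fixed cost.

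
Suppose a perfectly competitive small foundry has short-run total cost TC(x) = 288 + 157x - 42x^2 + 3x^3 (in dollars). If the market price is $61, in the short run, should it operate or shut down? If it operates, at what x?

Strip out fixed cost: VC = 157x - 42x^2 + 3x^3. Then AVC = 157 - 42x + 3x^2 and MC = 157 - 84x + 9x^2.
AVC is minimized where dAVC/dx = -42 + 6x = 0, at x = 7; min AVC = 157 - 42·7 + 3·7^2 = $10.
Since P = $61 ≥ min AVC = $10, price covers variable cost and the firm should produce.
Solving P = MC: 96 - 84x + 9x^2 = 0 ⇒ x = 4/3 or 8. On the upward-sloping branch, x* = 8.
Check: AVC at x = 8 is $13 ≤ P, so revenue covers variable cost.
Profit = P·x − TC = 61·8 − 392 = $96.

Produce at x = 8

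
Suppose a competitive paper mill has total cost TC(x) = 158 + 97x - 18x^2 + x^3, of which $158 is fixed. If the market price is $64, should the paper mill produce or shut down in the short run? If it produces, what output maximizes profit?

Produce at x = 11

Strip out fixed cost: VC = 97x - 18x^2 + x^3. Then AVC = 97 - 18x + x^2 and MC = 97 - 36x + 3x^2.
AVC is minimized where dAVC/dx = -18 + 2x = 0, at x = 9; min AVC = 97 - 18·9 + 9^2 = $16.
Because $64 ≥ $16, revenue can cover variable cost; the firm operates.
P = MC gives 33 - 36x + 3x^2 = 0, with roots 1 and 11. Take the larger (rising MC): x* = 11.
Check: AVC at x = 11 is $20 ≤ P, so revenue covers variable cost.
Profit = P·x − TC = 64·11 − 378 = $326.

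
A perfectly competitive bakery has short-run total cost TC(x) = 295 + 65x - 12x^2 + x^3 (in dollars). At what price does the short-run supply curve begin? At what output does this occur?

The firm shuts down when price falls below the minimum of average variable cost. AVC = VC/x = 65 - 12x + x^2.
dAVC/dx = -12 + 2x = 0 gives x = 6. min AVC = 65 - 12·6 + 6^2 = 29.
The firm shuts down for any P below $29.

$29 per unit, at x = 6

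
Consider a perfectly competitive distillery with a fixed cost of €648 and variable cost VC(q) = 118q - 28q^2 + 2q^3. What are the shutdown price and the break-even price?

Shutdown price = min AVC. AVC = 118 - 28q + 2q^2, with vertex at q = 7 and minimum €20.
ATC = 648/q + 118 - 28q + 2q^2. Setting dATC/dq = −648/q^2 − 28 + 4q = 0 gives q = 9 (since 4·9^3 − 28·9^2 = 648).
min ATC = 648/9 + 118 − 28·9 + 2·9^2 = €100. That is the break-even price.
Between these two prices the firm operates at a loss; above €100 it earns a profit.

Shutdown price = €20; break-even price = €100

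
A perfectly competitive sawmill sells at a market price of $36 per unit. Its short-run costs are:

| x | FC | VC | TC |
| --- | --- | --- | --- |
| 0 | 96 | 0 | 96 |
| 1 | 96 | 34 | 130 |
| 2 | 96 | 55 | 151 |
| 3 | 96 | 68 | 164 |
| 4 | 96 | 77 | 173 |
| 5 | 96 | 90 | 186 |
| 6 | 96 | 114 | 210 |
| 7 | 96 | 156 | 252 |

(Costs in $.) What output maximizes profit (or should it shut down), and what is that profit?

Profit at each row (π = 36x − TC): x=0: -96; x=1: -94; x=2: -79; x=3: -56; x=4: -29; x=5: -6; x=6: 6; x=7: 0.
Profit is maximized at x = 6. AVC there is 114/6 = $19 ≤ P, so producing beats shutting down (which would give -$96).

x = 6; profit = $6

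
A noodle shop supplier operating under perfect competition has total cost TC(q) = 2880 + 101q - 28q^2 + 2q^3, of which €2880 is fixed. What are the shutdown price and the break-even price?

AVC = 101 - 28q + 2q^2; minimized at q = 7, giving min AVC = €3. That is the shutdown price.
ATC = 2880/q + 101 - 28q + 2q^2. Setting dATC/dq = −2880/q^2 − 28 + 4q = 0 gives q = 12 (since 4·12^3 − 28·12^2 = 2880).
min ATC = 2880/12 + 101 − 28·12 + 2·12^2 = €293. That is the break-even price.
For €3 ≤ P < €293 the firm produces at a loss; below €3 it shuts down.

Shutdown price = €3; break-even price = €293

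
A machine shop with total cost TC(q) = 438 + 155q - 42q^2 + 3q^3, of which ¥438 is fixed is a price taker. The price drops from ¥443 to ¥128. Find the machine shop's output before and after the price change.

Output falls from 12 to 9

MC = 155 - 84q + 9q^2; the shutdown threshold is min AVC = ¥8 (at q = 7).
At P = ¥443 ≥ min AVC, set P = MC on the rising branch: q = 12.
At P = ¥128 ≥ min AVC, set P = MC: q = 9. The firm stays open but cuts output.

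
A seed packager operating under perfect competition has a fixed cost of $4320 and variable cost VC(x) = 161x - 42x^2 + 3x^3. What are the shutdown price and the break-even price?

Shutdown price = min AVC. AVC = 161 - 42x + 3x^2, with vertex at x = 7 and minimum $14.
ATC = 4320/x + 161 - 42x + 3x^2. Setting dATC/dx = −4320/x^2 − 42 + 6x = 0 gives x = 12 (since 6·12^3 − 42·12^2 = 4320).
min ATC = 4320/12 + 161 − 42·12 + 3·12^2 = $449. That is the break-even price.
Between these two prices the firm operates at a loss; above $449 it earns a profit.

Shutdown price = $14; break-even price = $449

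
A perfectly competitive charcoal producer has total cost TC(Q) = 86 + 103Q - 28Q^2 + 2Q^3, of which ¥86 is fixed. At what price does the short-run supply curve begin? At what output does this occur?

The firm shuts down when price falls below the minimum of average variable cost. AVC = VC/Q = 103 - 28Q + 2Q^2.
dAVC/dQ = -28 + 4Q = 0 gives Q = 7. min AVC = 103 - 28·7 + 2·7^2 = 5.
For P < ¥5 the firm produces nothing.

¥5 per unit, at Q = 7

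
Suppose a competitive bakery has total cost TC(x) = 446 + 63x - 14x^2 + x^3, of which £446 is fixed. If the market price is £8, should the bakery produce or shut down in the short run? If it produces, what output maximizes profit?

Variable cost is VC = 63x - 14x^2 + x^3, so AVC = VC/x = 63 - 14x + x^2 and MC = dTC/dx = 63 - 28x + 3x^2.
The AVC parabola has its vertex at x = 14/2 = 7, where AVC = 63 - 14·7 + 7^2 = £14.
With P < min AVC (£8 < £14), every unit sold adds to the loss.
The firm minimizes its loss by shutting down and losing only its fixed cost of £446.

Shut down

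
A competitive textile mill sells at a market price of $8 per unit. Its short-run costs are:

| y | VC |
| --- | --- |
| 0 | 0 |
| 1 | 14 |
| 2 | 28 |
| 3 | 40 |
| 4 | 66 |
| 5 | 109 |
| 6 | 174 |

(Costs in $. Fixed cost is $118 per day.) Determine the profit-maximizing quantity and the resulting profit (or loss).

Compute π = P·y − TC at each output: y=0: -118; y=1: -124; y=2: -130; y=3: -134; y=4: -152; y=5: -187; y=6: -244.
Profit is highest at y = 0. Equivalently, the lowest AVC in the table is 40/3 ≈ $13.33 at y = 3, and P = $8 falls below it — price never covers variable cost, so the firm shuts down and loses only its fixed cost.

y = 0 (shut down); profit = -$118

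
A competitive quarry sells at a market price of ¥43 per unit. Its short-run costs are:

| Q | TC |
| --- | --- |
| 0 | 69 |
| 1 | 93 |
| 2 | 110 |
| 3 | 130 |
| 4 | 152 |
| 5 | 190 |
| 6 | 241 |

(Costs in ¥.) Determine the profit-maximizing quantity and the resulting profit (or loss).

Tabulate TR − TC: Q=0: -69; Q=1: -50; Q=2: -24; Q=3: -1; Q=4: 20; Q=5: 25; Q=6: 17.
Profit is maximized at Q = 5. AVC there is 121/5 = ¥24.20 ≤ P, so producing beats shutting down (which would give -¥69).

Q = 5; profit = ¥25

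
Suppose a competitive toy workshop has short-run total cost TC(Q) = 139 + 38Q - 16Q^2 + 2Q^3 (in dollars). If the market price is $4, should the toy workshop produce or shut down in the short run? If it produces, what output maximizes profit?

Shut down

Variable cost is VC = 38Q - 16Q^2 + 2Q^3, so AVC = VC/Q = 38 - 16Q + 2Q^2 and MC = dTC/dQ = 38 - 32Q + 6Q^2.
AVC hits its minimum where MC = AVC, at Q = 4, giving min AVC = 38 - 16·4 + 2·4^2 = $6.
Since P = $4 < min AVC = $6, price fails to cover variable cost at any output.
The firm minimizes its loss by shutting down and losing only its fixed cost of $139.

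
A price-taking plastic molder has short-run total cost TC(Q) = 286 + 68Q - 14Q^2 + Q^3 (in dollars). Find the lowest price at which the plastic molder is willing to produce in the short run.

Short-run supply begins at min AVC. From VC = 68Q - 14Q^2 + Q^3, AVC = 68 - 14Q + Q^2.
At the minimum of AVC, MC = AVC. MC = 68 - 28Q + 3Q^2; setting MC = AVC gives 2Q^2 - 14Q = 0, so Q = 7. min AVC = 19.
For P < $19 the firm produces nothing.

$19 per unit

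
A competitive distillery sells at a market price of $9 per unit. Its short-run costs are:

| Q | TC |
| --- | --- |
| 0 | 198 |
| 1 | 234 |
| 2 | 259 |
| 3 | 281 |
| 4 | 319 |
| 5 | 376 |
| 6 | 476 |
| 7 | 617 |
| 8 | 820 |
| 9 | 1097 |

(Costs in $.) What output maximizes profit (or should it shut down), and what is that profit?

Q = 0 (shut down); profit = -$198

Compute π = P·Q − TC at each output: Q=0: -198; Q=1: -225; Q=2: -241; Q=3: -254; Q=4: -283; Q=5: -331; Q=6: -422; Q=7: -554; Q=8: -748; Q=9: -1016.
Profit is highest at Q = 0. Equivalently, the lowest AVC in the table is 83/3 ≈ $27.67 at Q = 3, and P = $9 falls below it — price never covers variable cost, so the firm shuts down and loses only its fixed cost.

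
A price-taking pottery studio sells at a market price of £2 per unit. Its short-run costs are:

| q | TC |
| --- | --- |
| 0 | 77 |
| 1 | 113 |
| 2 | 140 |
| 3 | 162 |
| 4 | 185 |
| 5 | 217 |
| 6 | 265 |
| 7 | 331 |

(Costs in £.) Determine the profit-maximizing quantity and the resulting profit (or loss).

Tabulate TR − TC: q=0: -77; q=1: -111; q=2: -136; q=3: -156; q=4: -177; q=5: -207; q=6: -253; q=7: -317.
Profit is highest at q = 0. Equivalently, the lowest AVC in the table is 108/4 ≈ £27 at q = 4, and P = £2 falls below it — price never covers variable cost, so the firm shuts down and loses only its fixed cost.

q = 0 (shut down); profit = -£77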